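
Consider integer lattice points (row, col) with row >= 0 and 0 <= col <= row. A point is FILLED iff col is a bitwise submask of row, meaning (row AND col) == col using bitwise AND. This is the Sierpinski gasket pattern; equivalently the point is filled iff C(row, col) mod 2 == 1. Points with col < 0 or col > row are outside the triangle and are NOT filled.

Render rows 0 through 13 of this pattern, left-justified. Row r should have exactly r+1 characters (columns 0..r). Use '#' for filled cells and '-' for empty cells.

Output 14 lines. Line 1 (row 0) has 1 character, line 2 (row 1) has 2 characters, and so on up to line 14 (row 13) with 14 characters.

Answer: #
##
#-#
####
#---#
##--##
#-#-#-#
########
#-------#
##------##
#-#-----#-#
####----####
#---#---#---#
##--##--##--##

Derivation:
r0=0: #
r1=1: ##
r2=10: #-#
r3=11: ####
r4=100: #---#
r5=101: ##--##
r6=110: #-#-#-#
r7=111: ########
r8=1000: #-------#
r9=1001: ##------##
r10=1010: #-#-----#-#
r11=1011: ####----####
r12=1100: #---#---#---#
r13=1101: ##--##--##--##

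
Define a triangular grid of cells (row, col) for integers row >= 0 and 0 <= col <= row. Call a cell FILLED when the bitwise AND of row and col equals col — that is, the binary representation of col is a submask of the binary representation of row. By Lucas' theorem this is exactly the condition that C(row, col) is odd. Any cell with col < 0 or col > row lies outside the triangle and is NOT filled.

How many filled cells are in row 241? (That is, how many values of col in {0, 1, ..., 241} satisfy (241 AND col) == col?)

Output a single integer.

241 in binary = 11110001
popcount(241) = number of 1-bits in 11110001 = 5
A col c satisfies (241 AND c) == c iff every set bit of c is also set in 241; each of the 5 set bits of 241 can independently be on or off in c.
count = 2^5 = 32

Answer: 32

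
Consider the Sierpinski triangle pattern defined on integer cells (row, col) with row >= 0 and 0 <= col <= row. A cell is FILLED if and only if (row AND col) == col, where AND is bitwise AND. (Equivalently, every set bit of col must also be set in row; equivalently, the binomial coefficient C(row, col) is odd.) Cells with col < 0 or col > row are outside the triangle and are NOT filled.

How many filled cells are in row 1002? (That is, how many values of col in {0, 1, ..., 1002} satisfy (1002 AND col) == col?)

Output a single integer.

Answer: 128

Derivation:
1002 in binary = 1111101010
popcount(1002) = number of 1-bits in 1111101010 = 7
A col c satisfies (1002 AND c) == c iff every set bit of c is also set in 1002; each of the 7 set bits of 1002 can independently be on or off in c.
count = 2^7 = 128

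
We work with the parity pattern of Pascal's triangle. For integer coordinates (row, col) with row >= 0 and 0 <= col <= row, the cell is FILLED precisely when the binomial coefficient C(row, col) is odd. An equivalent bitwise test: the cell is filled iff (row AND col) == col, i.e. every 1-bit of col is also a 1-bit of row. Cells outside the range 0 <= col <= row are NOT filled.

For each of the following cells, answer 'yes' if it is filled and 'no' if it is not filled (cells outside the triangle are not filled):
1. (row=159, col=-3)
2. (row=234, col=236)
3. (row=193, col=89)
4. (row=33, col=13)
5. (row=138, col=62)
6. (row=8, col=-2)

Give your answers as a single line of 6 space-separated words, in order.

Answer: no no no no no no

Derivation:
(159,-3): col outside [0, 159] -> not filled
(234,236): col outside [0, 234] -> not filled
(193,89): row=0b11000001, col=0b1011001, row AND col = 0b1000001 = 65; 65 != 89 -> empty
(33,13): row=0b100001, col=0b1101, row AND col = 0b1 = 1; 1 != 13 -> empty
(138,62): row=0b10001010, col=0b111110, row AND col = 0b1010 = 10; 10 != 62 -> empty
(8,-2): col outside [0, 8] -> not filled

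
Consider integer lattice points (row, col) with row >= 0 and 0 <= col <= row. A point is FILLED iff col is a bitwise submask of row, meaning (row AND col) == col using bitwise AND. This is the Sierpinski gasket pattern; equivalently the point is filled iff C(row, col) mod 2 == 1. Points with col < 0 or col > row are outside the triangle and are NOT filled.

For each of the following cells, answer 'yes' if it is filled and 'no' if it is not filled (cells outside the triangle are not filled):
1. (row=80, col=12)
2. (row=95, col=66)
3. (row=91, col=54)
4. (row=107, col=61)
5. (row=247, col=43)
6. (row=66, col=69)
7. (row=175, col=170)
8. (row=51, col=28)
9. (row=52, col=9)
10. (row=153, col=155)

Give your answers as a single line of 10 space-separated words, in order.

Answer: no yes no no no no yes no no no

Derivation:
(80,12): row=0b1010000, col=0b1100, row AND col = 0b0 = 0; 0 != 12 -> empty
(95,66): row=0b1011111, col=0b1000010, row AND col = 0b1000010 = 66; 66 == 66 -> filled
(91,54): row=0b1011011, col=0b110110, row AND col = 0b10010 = 18; 18 != 54 -> empty
(107,61): row=0b1101011, col=0b111101, row AND col = 0b101001 = 41; 41 != 61 -> empty
(247,43): row=0b11110111, col=0b101011, row AND col = 0b100011 = 35; 35 != 43 -> empty
(66,69): col outside [0, 66] -> not filled
(175,170): row=0b10101111, col=0b10101010, row AND col = 0b10101010 = 170; 170 == 170 -> filled
(51,28): row=0b110011, col=0b11100, row AND col = 0b10000 = 16; 16 != 28 -> empty
(52,9): row=0b110100, col=0b1001, row AND col = 0b0 = 0; 0 != 9 -> empty
(153,155): col outside [0, 153] -> not filled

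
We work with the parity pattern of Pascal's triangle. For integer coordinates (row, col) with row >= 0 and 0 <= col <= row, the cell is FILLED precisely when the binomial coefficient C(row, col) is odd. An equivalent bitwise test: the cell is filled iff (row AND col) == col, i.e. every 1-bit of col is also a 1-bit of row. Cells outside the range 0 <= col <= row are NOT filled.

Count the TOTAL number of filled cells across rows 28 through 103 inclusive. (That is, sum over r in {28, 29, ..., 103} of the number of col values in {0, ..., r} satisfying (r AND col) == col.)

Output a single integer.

Answer: 1152

Derivation:
r28=11100 pc3: +8 =8
r29=11101 pc4: +16 =24
r30=11110 pc4: +16 =40
r31=11111 pc5: +32 =72
r32=100000 pc1: +2 =74
r33=100001 pc2: +4 =78
r34=100010 pc2: +4 =82
r35=100011 pc3: +8 =90
r36=100100 pc2: +4 =94
r37=100101 pc3: +8 =102
r38=100110 pc3: +8 =110
r39=100111 pc4: +16 =126
r40=101000 pc2: +4 =130
r41=101001 pc3: +8 =138
r42=101010 pc3: +8 =146
r43=101011 pc4: +16 =162
r44=101100 pc3: +8 =170
r45=101101 pc4: +16 =186
r46=101110 pc4: +16 =202
r47=101111 pc5: +32 =234
r48=110000 pc2: +4 =238
r49=110001 pc3: +8 =246
r50=110010 pc3: +8 =254
r51=110011 pc4: +16 =270
r52=110100 pc3: +8 =278
r53=110101 pc4: +16 =294
r54=110110 pc4: +16 =310
r55=110111 pc5: +32 =342
r56=111000 pc3: +8 =350
r57=111001 pc4: +16 =366
r58=111010 pc4: +16 =382
r59=111011 pc5: +32 =414
r60=111100 pc4: +16 =430
r61=111101 pc5: +32 =462
r62=111110 pc5: +32 =494
r63=111111 pc6: +64 =558
r64=1000000 pc1: +2 =560
r65=1000001 pc2: +4 =564
r66=1000010 pc2: +4 =568
r67=1000011 pc3: +8 =576
r68=1000100 pc2: +4 =580
r69=1000101 pc3: +8 =588
r70=1000110 pc3: +8 =596
r71=1000111 pc4: +16 =612
r72=1001000 pc2: +4 =616
r73=1001001 pc3: +8 =624
r74=1001010 pc3: +8 =632
r75=1001011 pc4: +16 =648
r76=1001100 pc3: +8 =656
r77=1001101 pc4: +16 =672
r78=1001110 pc4: +16 =688
r79=1001111 pc5: +32 =720
r80=1010000 pc2: +4 =724
r81=1010001 pc3: +8 =732
r82=1010010 pc3: +8 =740
r83=1010011 pc4: +16 =756
r84=1010100 pc3: +8 =764
r85=1010101 pc4: +16 =780
r86=1010110 pc4: +16 =796
r87=1010111 pc5: +32 =828
r88=1011000 pc3: +8 =836
r89=1011001 pc4: +16 =852
r90=1011010 pc4: +16 =868
r91=1011011 pc5: +32 =900
r92=1011100 pc4: +16 =916
r93=1011101 pc5: +32 =948
r94=1011110 pc5: +32 =980
r95=1011111 pc6: +64 =1044
r96=1100000 pc2: +4 =1048
r97=1100001 pc3: +8 =1056
r98=1100010 pc3: +8 =1064
r99=1100011 pc4: +16 =1080
r100=1100100 pc3: +8 =1088
r101=1100101 pc4: +16 =1104
r102=1100110 pc4: +16 =1120
r103=1100111 pc5: +32 =1152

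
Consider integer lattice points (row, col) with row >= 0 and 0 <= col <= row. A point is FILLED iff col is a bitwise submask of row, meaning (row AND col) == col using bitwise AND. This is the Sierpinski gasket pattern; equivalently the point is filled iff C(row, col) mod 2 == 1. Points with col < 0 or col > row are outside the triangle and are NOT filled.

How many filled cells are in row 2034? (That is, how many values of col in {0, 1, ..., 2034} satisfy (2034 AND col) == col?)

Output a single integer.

Answer: 256

Derivation:
2034 in binary = 11111110010
popcount(2034) = number of 1-bits in 11111110010 = 8
A col c satisfies (2034 AND c) == c iff every set bit of c is also set in 2034; each of the 8 set bits of 2034 can independently be on or off in c.
count = 2^8 = 256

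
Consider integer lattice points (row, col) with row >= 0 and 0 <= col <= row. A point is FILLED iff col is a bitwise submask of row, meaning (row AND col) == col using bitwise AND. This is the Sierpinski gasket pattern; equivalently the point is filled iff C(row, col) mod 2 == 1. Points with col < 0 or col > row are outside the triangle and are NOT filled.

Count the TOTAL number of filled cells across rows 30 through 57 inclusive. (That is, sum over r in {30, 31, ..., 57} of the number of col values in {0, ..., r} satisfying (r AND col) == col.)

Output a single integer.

Answer: 342

Derivation:
r30=11110 pc4: +16 =16
r31=11111 pc5: +32 =48
r32=100000 pc1: +2 =50
r33=100001 pc2: +4 =54
r34=100010 pc2: +4 =58
r35=100011 pc3: +8 =66
r36=100100 pc2: +4 =70
r37=100101 pc3: +8 =78
r38=100110 pc3: +8 =86
r39=100111 pc4: +16 =102
r40=101000 pc2: +4 =106
r41=101001 pc3: +8 =114
r42=101010 pc3: +8 =122
r43=101011 pc4: +16 =138
r44=101100 pc3: +8 =146
r45=101101 pc4: +16 =162
r46=101110 pc4: +16 =178
r47=101111 pc5: +32 =210
r48=110000 pc2: +4 =214
r49=110001 pc3: +8 =222
r50=110010 pc3: +8 =230
r51=110011 pc4: +16 =246
r52=110100 pc3: +8 =254
r53=110101 pc4: +16 =270
r54=110110 pc4: +16 =286
r55=110111 pc5: +32 =318
r56=111000 pc3: +8 =326
r57=111001 pc4: +16 =342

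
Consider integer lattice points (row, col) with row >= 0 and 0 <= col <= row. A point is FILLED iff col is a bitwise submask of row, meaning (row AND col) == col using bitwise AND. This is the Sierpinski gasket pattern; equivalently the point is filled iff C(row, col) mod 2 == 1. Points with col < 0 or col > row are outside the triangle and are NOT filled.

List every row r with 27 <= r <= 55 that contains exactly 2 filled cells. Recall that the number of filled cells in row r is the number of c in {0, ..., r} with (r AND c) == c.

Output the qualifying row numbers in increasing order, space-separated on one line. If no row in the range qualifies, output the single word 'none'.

Answer: 32

Derivation:
Row r has 2^popcount(r) filled cells, so we need popcount(r) = log2(2) = 1.
Scan r = 27..55 and keep those with exactly 1 one-bits:
r=27=11011 popcount=4 -> skip
r=28=11100 popcount=3 -> skip
r=29=11101 popcount=4 -> skip
r=30=11110 popcount=4 -> skip
r=31=11111 popcount=5 -> skip
r=32=100000 popcount=1 -> KEEP
r=33=100001 popcount=2 -> skip
r=34=100010 popcount=2 -> skip
r=35=100011 popcount=3 -> skip
r=36=100100 popcount=2 -> skip
r=37=100101 popcount=3 -> skip
r=38=100110 popcount=3 -> skip
r=39=100111 popcount=4 -> skip
r=40=101000 popcount=2 -> skip
r=41=101001 popcount=3 -> skip
r=42=101010 popcount=3 -> skip
r=43=101011 popcount=4 -> skip
r=44=101100 popcount=3 -> skip
r=45=101101 popcount=4 -> skip
r=46=101110 popcount=4 -> skip
r=47=101111 popcount=5 -> skip
r=48=110000 popcount=2 -> skip
r=49=110001 popcount=3 -> skip
r=50=110010 popcount=3 -> skip
r=51=110011 popcount=4 -> skip
r=52=110100 popcount=3 -> skip
r=53=110101 popcount=4 -> skip
r=54=110110 popcount=4 -> skip
r=55=110111 popcount=5 -> skip
Kept rows: 32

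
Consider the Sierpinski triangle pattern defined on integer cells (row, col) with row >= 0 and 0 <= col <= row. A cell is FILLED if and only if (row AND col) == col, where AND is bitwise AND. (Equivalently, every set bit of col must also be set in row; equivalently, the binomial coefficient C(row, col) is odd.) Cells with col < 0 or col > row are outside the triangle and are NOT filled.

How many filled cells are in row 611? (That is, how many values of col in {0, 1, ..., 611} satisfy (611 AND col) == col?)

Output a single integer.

611 in binary = 1001100011
popcount(611) = number of 1-bits in 1001100011 = 5
A col c satisfies (611 AND c) == c iff every set bit of c is also set in 611; each of the 5 set bits of 611 can independently be on or off in c.
count = 2^5 = 32

Answer: 32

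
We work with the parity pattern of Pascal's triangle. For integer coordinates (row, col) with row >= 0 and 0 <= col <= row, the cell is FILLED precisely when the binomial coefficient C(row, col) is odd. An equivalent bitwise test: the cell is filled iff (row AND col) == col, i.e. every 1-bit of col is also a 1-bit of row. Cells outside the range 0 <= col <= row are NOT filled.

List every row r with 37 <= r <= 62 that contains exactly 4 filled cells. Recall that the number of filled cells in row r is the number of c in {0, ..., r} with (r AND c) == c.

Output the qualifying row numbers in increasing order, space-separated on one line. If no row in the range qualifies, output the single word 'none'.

Answer: 40 48

Derivation:
Row r has 2^popcount(r) filled cells, so we need popcount(r) = log2(4) = 2.
Scan r = 37..62 and keep those with exactly 2 one-bits:
r=37=100101 popcount=3 -> skip
r=38=100110 popcount=3 -> skip
r=39=100111 popcount=4 -> skip
r=40=101000 popcount=2 -> KEEP
r=41=101001 popcount=3 -> skip
r=42=101010 popcount=3 -> skip
r=43=101011 popcount=4 -> skip
r=44=101100 popcount=3 -> skip
r=45=101101 popcount=4 -> skip
r=46=101110 popcount=4 -> skip
r=47=101111 popcount=5 -> skip
r=48=110000 popcount=2 -> KEEP
r=49=110001 popcount=3 -> skip
r=50=110010 popcount=3 -> skip
r=51=110011 popcount=4 -> skip
r=52=110100 popcount=3 -> skip
r=53=110101 popcount=4 -> skip
r=54=110110 popcount=4 -> skip
r=55=110111 popcount=5 -> skip
r=56=111000 popcount=3 -> skip
r=57=111001 popcount=4 -> skip
r=58=111010 popcount=4 -> skip
r=59=111011 popcount=5 -> skip
r=60=111100 popcount=4 -> skip
r=61=111101 popcount=5 -> skip
r=62=111110 popcount=5 -> skip
Kept rows: 40 48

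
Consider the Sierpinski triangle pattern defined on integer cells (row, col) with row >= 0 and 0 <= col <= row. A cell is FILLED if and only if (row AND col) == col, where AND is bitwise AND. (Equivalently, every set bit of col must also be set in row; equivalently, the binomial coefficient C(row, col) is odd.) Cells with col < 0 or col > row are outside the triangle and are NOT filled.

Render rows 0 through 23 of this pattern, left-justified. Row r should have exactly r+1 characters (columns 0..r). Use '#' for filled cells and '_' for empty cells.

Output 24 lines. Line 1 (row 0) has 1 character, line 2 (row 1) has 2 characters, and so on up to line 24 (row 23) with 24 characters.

Answer: #
##
#_#
####
#___#
##__##
#_#_#_#
########
#_______#
##______##
#_#_____#_#
####____####
#___#___#___#
##__##__##__##
#_#_#_#_#_#_#_#
################
#_______________#
##______________##
#_#_____________#_#
####____________####
#___#___________#___#
##__##__________##__##
#_#_#_#_________#_#_#_#
########________########

Derivation:
r0=0: #
r1=1: ##
r2=10: #_#
r3=11: ####
r4=100: #___#
r5=101: ##__##
r6=110: #_#_#_#
r7=111: ########
r8=1000: #_______#
r9=1001: ##______##
r10=1010: #_#_____#_#
r11=1011: ####____####
r12=1100: #___#___#___#
r13=1101: ##__##__##__##
r14=1110: #_#_#_#_#_#_#_#
r15=1111: ################
r16=10000: #_______________#
r17=10001: ##______________##
r18=10010: #_#_____________#_#
r19=10011: ####____________####
r20=10100: #___#___________#___#
r21=10101: ##__##__________##__##
r22=10110: #_#_#_#_________#_#_#_#
r23=10111: ########________########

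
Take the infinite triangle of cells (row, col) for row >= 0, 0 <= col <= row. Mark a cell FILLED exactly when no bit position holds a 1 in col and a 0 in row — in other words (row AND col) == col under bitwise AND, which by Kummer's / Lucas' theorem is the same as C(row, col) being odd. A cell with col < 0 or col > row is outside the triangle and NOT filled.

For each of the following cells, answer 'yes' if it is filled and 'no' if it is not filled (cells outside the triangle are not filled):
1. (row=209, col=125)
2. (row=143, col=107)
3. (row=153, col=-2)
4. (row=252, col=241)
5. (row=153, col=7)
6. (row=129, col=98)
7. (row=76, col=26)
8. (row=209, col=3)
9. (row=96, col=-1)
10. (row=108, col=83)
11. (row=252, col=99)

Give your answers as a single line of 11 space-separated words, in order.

Answer: no no no no no no no no no no no

Derivation:
(209,125): row=0b11010001, col=0b1111101, row AND col = 0b1010001 = 81; 81 != 125 -> empty
(143,107): row=0b10001111, col=0b1101011, row AND col = 0b1011 = 11; 11 != 107 -> empty
(153,-2): col outside [0, 153] -> not filled
(252,241): row=0b11111100, col=0b11110001, row AND col = 0b11110000 = 240; 240 != 241 -> empty
(153,7): row=0b10011001, col=0b111, row AND col = 0b1 = 1; 1 != 7 -> empty
(129,98): row=0b10000001, col=0b1100010, row AND col = 0b0 = 0; 0 != 98 -> empty
(76,26): row=0b1001100, col=0b11010, row AND col = 0b1000 = 8; 8 != 26 -> empty
(209,3): row=0b11010001, col=0b11, row AND col = 0b1 = 1; 1 != 3 -> empty
(96,-1): col outside [0, 96] -> not filled
(108,83): row=0b1101100, col=0b1010011, row AND col = 0b1000000 = 64; 64 != 83 -> empty
(252,99): row=0b11111100, col=0b1100011, row AND col = 0b1100000 = 96; 96 != 99 -> empty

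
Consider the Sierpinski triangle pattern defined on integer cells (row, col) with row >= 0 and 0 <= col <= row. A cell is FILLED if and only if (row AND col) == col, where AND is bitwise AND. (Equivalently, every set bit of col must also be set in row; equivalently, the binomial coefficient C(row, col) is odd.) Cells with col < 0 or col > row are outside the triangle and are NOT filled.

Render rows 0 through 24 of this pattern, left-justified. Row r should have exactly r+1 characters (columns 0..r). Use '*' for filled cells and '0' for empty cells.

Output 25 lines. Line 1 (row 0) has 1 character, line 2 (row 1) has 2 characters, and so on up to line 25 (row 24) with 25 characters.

Answer: *
**
*0*
****
*000*
**00**
*0*0*0*
********
*0000000*
**000000**
*0*00000*0*
****0000****
*000*000*000*
**00**00**00**
*0*0*0*0*0*0*0*
****************
*000000000000000*
**00000000000000**
*0*0000000000000*0*
****000000000000****
*000*00000000000*000*
**00**0000000000**00**
*0*0*0*000000000*0*0*0*
********00000000********
*0000000*0000000*0000000*

Derivation:
r0=0: *
r1=1: **
r2=10: *0*
r3=11: ****
r4=100: *000*
r5=101: **00**
r6=110: *0*0*0*
r7=111: ********
r8=1000: *0000000*
r9=1001: **000000**
r10=1010: *0*00000*0*
r11=1011: ****0000****
r12=1100: *000*000*000*
r13=1101: **00**00**00**
r14=1110: *0*0*0*0*0*0*0*
r15=1111: ****************
r16=10000: *000000000000000*
r17=10001: **00000000000000**
r18=10010: *0*0000000000000*0*
r19=10011: ****000000000000****
r20=10100: *000*00000000000*000*
r21=10101: **00**0000000000**00**
r22=10110: *0*0*0*000000000*0*0*0*
r23=10111: ********00000000********
r24=11000: *0000000*0000000*0000000*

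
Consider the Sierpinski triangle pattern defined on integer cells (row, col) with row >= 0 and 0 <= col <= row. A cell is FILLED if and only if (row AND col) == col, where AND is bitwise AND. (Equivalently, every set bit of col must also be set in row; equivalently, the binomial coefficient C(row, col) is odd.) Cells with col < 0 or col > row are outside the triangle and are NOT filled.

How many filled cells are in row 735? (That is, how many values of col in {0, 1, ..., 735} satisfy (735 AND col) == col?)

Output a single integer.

Answer: 256

Derivation:
735 in binary = 1011011111
popcount(735) = number of 1-bits in 1011011111 = 8
A col c satisfies (735 AND c) == c iff every set bit of c is also set in 735; each of the 8 set bits of 735 can independently be on or off in c.
count = 2^8 = 256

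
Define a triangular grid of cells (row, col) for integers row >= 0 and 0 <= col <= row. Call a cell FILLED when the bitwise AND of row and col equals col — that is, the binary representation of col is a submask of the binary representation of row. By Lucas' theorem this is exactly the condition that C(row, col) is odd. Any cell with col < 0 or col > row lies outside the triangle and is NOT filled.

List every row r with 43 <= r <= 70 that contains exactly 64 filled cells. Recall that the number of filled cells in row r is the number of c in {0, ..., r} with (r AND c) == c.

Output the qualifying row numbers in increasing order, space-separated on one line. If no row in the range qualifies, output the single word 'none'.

Answer: 63

Derivation:
Row r has 2^popcount(r) filled cells, so we need popcount(r) = log2(64) = 6.
Scan r = 43..70 and keep those with exactly 6 one-bits:
r=43=101011 popcount=4 -> skip
r=44=101100 popcount=3 -> skip
r=45=101101 popcount=4 -> skip
r=46=101110 popcount=4 -> skip
r=47=101111 popcount=5 -> skip
r=48=110000 popcount=2 -> skip
r=49=110001 popcount=3 -> skip
r=50=110010 popcount=3 -> skip
r=51=110011 popcount=4 -> skip
r=52=110100 popcount=3 -> skip
r=53=110101 popcount=4 -> skip
r=54=110110 popcount=4 -> skip
r=55=110111 popcount=5 -> skip
r=56=111000 popcount=3 -> skip
r=57=111001 popcount=4 -> skip
r=58=111010 popcount=4 -> skip
r=59=111011 popcount=5 -> skip
r=60=111100 popcount=4 -> skip
r=61=111101 popcount=5 -> skip
r=62=111110 popcount=5 -> skip
r=63=111111 popcount=6 -> KEEP
r=64=1000000 popcount=1 -> skip
r=65=1000001 popcount=2 -> skip
r=66=1000010 popcount=2 -> skip
r=67=1000011 popcount=3 -> skip
r=68=1000100 popcount=2 -> skip
r=69=1000101 popcount=3 -> skip
r=70=1000110 popcount=3 -> skip
Kept rows: 63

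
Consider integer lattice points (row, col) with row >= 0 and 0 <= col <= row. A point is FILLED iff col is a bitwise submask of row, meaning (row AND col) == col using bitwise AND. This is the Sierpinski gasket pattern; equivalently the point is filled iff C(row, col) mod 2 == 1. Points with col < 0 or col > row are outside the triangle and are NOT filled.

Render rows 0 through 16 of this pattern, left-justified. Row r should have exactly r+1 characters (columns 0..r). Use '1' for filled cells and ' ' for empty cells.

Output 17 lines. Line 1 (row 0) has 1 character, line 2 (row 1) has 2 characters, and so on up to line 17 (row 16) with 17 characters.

r0=0: 1
r1=1: 11
r2=10: 1 1
r3=11: 1111
r4=100: 1   1
r5=101: 11  11
r6=110: 1 1 1 1
r7=111: 11111111
r8=1000: 1       1
r9=1001: 11      11
r10=1010: 1 1     1 1
r11=1011: 1111    1111
r12=1100: 1   1   1   1
r13=1101: 11  11  11  11
r14=1110: 1 1 1 1 1 1 1 1
r15=1111: 1111111111111111
r16=10000: 1               1

Answer: 1
11
1 1
1111
1   1
11  11
1 1 1 1
11111111
1       1
11      11
1 1     1 1
1111    1111
1   1   1   1
11  11  11  11
1 1 1 1 1 1 1 1
1111111111111111
1               1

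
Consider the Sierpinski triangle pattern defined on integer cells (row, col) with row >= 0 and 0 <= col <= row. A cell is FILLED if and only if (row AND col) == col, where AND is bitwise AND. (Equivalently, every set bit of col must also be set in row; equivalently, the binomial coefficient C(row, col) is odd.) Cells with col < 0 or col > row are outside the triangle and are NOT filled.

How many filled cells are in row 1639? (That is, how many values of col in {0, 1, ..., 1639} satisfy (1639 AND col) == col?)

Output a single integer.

Answer: 128

Derivation:
1639 in binary = 11001100111
popcount(1639) = number of 1-bits in 11001100111 = 7
A col c satisfies (1639 AND c) == c iff every set bit of c is also set in 1639; each of the 7 set bits of 1639 can independently be on or off in c.
count = 2^7 = 128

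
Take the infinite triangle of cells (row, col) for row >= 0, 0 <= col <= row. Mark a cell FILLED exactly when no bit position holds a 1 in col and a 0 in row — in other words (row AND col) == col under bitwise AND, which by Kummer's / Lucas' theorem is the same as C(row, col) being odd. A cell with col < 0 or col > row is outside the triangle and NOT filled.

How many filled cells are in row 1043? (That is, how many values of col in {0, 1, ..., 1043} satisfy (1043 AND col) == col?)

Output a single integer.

Answer: 16

Derivation:
1043 in binary = 10000010011
popcount(1043) = number of 1-bits in 10000010011 = 4
A col c satisfies (1043 AND c) == c iff every set bit of c is also set in 1043; each of the 4 set bits of 1043 can independently be on or off in c.
count = 2^4 = 16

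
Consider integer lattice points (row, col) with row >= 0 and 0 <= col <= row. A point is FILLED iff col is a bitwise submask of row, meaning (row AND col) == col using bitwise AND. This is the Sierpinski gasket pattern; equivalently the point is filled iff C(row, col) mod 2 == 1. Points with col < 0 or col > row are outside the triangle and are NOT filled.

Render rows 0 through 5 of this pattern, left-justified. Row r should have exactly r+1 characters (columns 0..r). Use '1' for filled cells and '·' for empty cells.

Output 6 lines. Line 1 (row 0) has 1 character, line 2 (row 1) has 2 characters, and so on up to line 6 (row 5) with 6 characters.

r0=0: 1
r1=1: 11
r2=10: 1·1
r3=11: 1111
r4=100: 1···1
r5=101: 11··11

Answer: 1
11
1·1
1111
1···1
11··11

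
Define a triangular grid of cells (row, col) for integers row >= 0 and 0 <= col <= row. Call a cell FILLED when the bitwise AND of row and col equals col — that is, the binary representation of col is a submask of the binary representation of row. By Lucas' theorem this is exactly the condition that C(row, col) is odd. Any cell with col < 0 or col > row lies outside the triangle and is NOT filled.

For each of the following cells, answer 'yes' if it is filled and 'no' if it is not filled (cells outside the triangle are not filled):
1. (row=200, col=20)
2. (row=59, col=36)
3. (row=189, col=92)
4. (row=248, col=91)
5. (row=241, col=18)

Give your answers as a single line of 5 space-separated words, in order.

Answer: no no no no no

Derivation:
(200,20): row=0b11001000, col=0b10100, row AND col = 0b0 = 0; 0 != 20 -> empty
(59,36): row=0b111011, col=0b100100, row AND col = 0b100000 = 32; 32 != 36 -> empty
(189,92): row=0b10111101, col=0b1011100, row AND col = 0b11100 = 28; 28 != 92 -> empty
(248,91): row=0b11111000, col=0b1011011, row AND col = 0b1011000 = 88; 88 != 91 -> empty
(241,18): row=0b11110001, col=0b10010, row AND col = 0b10000 = 16; 16 != 18 -> empty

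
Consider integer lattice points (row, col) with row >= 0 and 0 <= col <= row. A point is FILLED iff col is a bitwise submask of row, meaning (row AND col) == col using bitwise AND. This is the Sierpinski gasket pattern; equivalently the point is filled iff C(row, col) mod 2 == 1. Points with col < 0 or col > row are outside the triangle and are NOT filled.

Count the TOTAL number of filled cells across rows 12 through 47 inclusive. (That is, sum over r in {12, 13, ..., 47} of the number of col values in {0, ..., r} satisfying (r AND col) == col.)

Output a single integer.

r12=1100 pc2: +4 =4
r13=1101 pc3: +8 =12
r14=1110 pc3: +8 =20
r15=1111 pc4: +16 =36
r16=10000 pc1: +2 =38
r17=10001 pc2: +4 =42
r18=10010 pc2: +4 =46
r19=10011 pc3: +8 =54
r20=10100 pc2: +4 =58
r21=10101 pc3: +8 =66
r22=10110 pc3: +8 =74
r23=10111 pc4: +16 =90
r24=11000 pc2: +4 =94
r25=11001 pc3: +8 =102
r26=11010 pc3: +8 =110
r27=11011 pc4: +16 =126
r28=11100 pc3: +8 =134
r29=11101 pc4: +16 =150
r30=11110 pc4: +16 =166
r31=11111 pc5: +32 =198
r32=100000 pc1: +2 =200
r33=100001 pc2: +4 =204
r34=100010 pc2: +4 =208
r35=100011 pc3: +8 =216
r36=100100 pc2: +4 =220
r37=100101 pc3: +8 =228
r38=100110 pc3: +8 =236
r39=100111 pc4: +16 =252
r40=101000 pc2: +4 =256
r41=101001 pc3: +8 =264
r42=101010 pc3: +8 =272
r43=101011 pc4: +16 =288
r44=101100 pc3: +8 =296
r45=101101 pc4: +16 =312
r46=101110 pc4: +16 =328
r47=101111 pc5: +32 =360

Answer: 360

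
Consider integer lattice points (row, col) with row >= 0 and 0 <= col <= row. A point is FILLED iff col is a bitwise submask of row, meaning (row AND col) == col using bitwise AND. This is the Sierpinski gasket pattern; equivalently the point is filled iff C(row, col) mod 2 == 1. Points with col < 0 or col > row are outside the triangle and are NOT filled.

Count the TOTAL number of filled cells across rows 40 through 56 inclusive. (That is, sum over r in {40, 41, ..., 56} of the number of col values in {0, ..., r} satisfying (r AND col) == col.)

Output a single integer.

Answer: 224

Derivation:
r40=101000 pc2: +4 =4
r41=101001 pc3: +8 =12
r42=101010 pc3: +8 =20
r43=101011 pc4: +16 =36
r44=101100 pc3: +8 =44
r45=101101 pc4: +16 =60
r46=101110 pc4: +16 =76
r47=101111 pc5: +32 =108
r48=110000 pc2: +4 =112
r49=110001 pc3: +8 =120
r50=110010 pc3: +8 =128
r51=110011 pc4: +16 =144
r52=110100 pc3: +8 =152
r53=110101 pc4: +16 =168
r54=110110 pc4: +16 =184
r55=110111 pc5: +32 =216
r56=111000 pc3: +8 =224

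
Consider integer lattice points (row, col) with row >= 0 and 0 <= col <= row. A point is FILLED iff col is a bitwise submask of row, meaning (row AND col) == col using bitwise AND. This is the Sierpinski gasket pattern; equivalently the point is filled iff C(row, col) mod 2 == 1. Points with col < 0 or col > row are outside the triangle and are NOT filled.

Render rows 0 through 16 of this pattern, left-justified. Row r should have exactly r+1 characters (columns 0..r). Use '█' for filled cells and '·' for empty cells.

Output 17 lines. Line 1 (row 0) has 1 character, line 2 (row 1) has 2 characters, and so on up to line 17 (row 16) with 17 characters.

Answer: █
██
█·█
████
█···█
██··██
█·█·█·█
████████
█·······█
██······██
█·█·····█·█
████····████
█···█···█···█
██··██··██··██
█·█·█·█·█·█·█·█
████████████████
█···············█

Derivation:
r0=0: █
r1=1: ██
r2=10: █·█
r3=11: ████
r4=100: █···█
r5=101: ██··██
r6=110: █·█·█·█
r7=111: ████████
r8=1000: █·······█
r9=1001: ██······██
r10=1010: █·█·····█·█
r11=1011: ████····████
r12=1100: █···█···█···█
r13=1101: ██··██··██··██
r14=1110: █·█·█·█·█·█·█·█
r15=1111: ████████████████
r16=10000: █···············█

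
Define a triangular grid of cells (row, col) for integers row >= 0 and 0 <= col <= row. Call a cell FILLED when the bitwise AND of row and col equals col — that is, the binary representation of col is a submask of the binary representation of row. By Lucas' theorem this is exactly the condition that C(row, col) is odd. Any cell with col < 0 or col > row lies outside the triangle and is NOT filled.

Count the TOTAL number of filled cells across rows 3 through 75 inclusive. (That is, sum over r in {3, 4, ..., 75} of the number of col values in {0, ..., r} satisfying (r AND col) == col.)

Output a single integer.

r3=11 pc2: +4 =4
r4=100 pc1: +2 =6
r5=101 pc2: +4 =10
r6=110 pc2: +4 =14
r7=111 pc3: +8 =22
r8=1000 pc1: +2 =24
r9=1001 pc2: +4 =28
r10=1010 pc2: +4 =32
r11=1011 pc3: +8 =40
r12=1100 pc2: +4 =44
r13=1101 pc3: +8 =52
r14=1110 pc3: +8 =60
r15=1111 pc4: +16 =76
r16=10000 pc1: +2 =78
r17=10001 pc2: +4 =82
r18=10010 pc2: +4 =86
r19=10011 pc3: +8 =94
r20=10100 pc2: +4 =98
r21=10101 pc3: +8 =106
r22=10110 pc3: +8 =114
r23=10111 pc4: +16 =130
r24=11000 pc2: +4 =134
r25=11001 pc3: +8 =142
r26=11010 pc3: +8 =150
r27=11011 pc4: +16 =166
r28=11100 pc3: +8 =174
r29=11101 pc4: +16 =190
r30=11110 pc4: +16 =206
r31=11111 pc5: +32 =238
r32=100000 pc1: +2 =240
r33=100001 pc2: +4 =244
r34=100010 pc2: +4 =248
r35=100011 pc3: +8 =256
r36=100100 pc2: +4 =260
r37=100101 pc3: +8 =268
r38=100110 pc3: +8 =276
r39=100111 pc4: +16 =292
r40=101000 pc2: +4 =296
r41=101001 pc3: +8 =304
r42=101010 pc3: +8 =312
r43=101011 pc4: +16 =328
r44=101100 pc3: +8 =336
r45=101101 pc4: +16 =352
r46=101110 pc4: +16 =368
r47=101111 pc5: +32 =400
r48=110000 pc2: +4 =404
r49=110001 pc3: +8 =412
r50=110010 pc3: +8 =420
r51=110011 pc4: +16 =436
r52=110100 pc3: +8 =444
r53=110101 pc4: +16 =460
r54=110110 pc4: +16 =476
r55=110111 pc5: +32 =508
r56=111000 pc3: +8 =516
r57=111001 pc4: +16 =532
r58=111010 pc4: +16 =548
r59=111011 pc5: +32 =580
r60=111100 pc4: +16 =596
r61=111101 pc5: +32 =628
r62=111110 pc5: +32 =660
r63=111111 pc6: +64 =724
r64=1000000 pc1: +2 =726
r65=1000001 pc2: +4 =730
r66=1000010 pc2: +4 =734
r67=1000011 pc3: +8 =742
r68=1000100 pc2: +4 =746
r69=1000101 pc3: +8 =754
r70=1000110 pc3: +8 =762
r71=1000111 pc4: +16 =778
r72=1001000 pc2: +4 =782
r73=1001001 pc3: +8 =790
r74=1001010 pc3: +8 =798
r75=1001011 pc4: +16 =814

Answer: 814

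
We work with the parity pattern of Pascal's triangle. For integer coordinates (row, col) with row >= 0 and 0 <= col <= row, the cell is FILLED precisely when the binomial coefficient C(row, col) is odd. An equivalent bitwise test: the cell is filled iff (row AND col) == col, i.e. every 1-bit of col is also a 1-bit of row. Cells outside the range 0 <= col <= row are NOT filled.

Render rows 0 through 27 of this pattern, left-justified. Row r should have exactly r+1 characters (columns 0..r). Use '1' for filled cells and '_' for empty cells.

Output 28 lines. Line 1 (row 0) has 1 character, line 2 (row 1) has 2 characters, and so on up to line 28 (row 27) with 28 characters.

r0=0: 1
r1=1: 11
r2=10: 1_1
r3=11: 1111
r4=100: 1___1
r5=101: 11__11
r6=110: 1_1_1_1
r7=111: 11111111
r8=1000: 1_______1
r9=1001: 11______11
r10=1010: 1_1_____1_1
r11=1011: 1111____1111
r12=1100: 1___1___1___1
r13=1101: 11__11__11__11
r14=1110: 1_1_1_1_1_1_1_1
r15=1111: 1111111111111111
r16=10000: 1_______________1
r17=10001: 11______________11
r18=10010: 1_1_____________1_1
r19=10011: 1111____________1111
r20=10100: 1___1___________1___1
r21=10101: 11__11__________11__11
r22=10110: 1_1_1_1_________1_1_1_1
r23=10111: 11111111________11111111
r24=11000: 1_______1_______1_______1
r25=11001: 11______11______11______11
r26=11010: 1_1_____1_1_____1_1_____1_1
r27=11011: 1111____1111____1111____1111

Answer: 1
11
1_1
1111
1___1
11__11
1_1_1_1
11111111
1_______1
11______11
1_1_____1_1
1111____1111
1___1___1___1
11__11__11__11
1_1_1_1_1_1_1_1
1111111111111111
1_______________1
11______________11
1_1_____________1_1
1111____________1111
1___1___________1___1
11__11__________11__11
1_1_1_1_________1_1_1_1
11111111________11111111
1_______1_______1_______1
11______11______11______11
1_1_____1_1_____1_1_____1_1
1111____1111____1111____1111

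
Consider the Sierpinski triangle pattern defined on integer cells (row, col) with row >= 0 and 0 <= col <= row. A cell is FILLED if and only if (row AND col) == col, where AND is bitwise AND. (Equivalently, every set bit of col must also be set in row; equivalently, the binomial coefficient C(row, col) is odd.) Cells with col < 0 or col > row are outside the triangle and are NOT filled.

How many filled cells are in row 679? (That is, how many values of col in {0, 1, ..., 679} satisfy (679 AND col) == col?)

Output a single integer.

Answer: 64

Derivation:
679 in binary = 1010100111
popcount(679) = number of 1-bits in 1010100111 = 6
A col c satisfies (679 AND c) == c iff every set bit of c is also set in 679; each of the 6 set bits of 679 can independently be on or off in c.
count = 2^6 = 64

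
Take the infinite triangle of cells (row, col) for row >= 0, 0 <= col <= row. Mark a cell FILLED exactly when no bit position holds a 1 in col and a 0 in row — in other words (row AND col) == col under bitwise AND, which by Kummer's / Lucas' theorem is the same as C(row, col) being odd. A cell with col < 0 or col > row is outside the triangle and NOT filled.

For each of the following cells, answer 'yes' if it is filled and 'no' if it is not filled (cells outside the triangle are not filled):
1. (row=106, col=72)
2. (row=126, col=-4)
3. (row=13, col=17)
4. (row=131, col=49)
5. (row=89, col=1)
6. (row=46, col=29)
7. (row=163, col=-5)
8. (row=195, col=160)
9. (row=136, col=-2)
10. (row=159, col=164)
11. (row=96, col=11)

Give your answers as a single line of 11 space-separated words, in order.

(106,72): row=0b1101010, col=0b1001000, row AND col = 0b1001000 = 72; 72 == 72 -> filled
(126,-4): col outside [0, 126] -> not filled
(13,17): col outside [0, 13] -> not filled
(131,49): row=0b10000011, col=0b110001, row AND col = 0b1 = 1; 1 != 49 -> empty
(89,1): row=0b1011001, col=0b1, row AND col = 0b1 = 1; 1 == 1 -> filled
(46,29): row=0b101110, col=0b11101, row AND col = 0b1100 = 12; 12 != 29 -> empty
(163,-5): col outside [0, 163] -> not filled
(195,160): row=0b11000011, col=0b10100000, row AND col = 0b10000000 = 128; 128 != 160 -> empty
(136,-2): col outside [0, 136] -> not filled
(159,164): col outside [0, 159] -> not filled
(96,11): row=0b1100000, col=0b1011, row AND col = 0b0 = 0; 0 != 11 -> empty

Answer: yes no no no yes no no no no no no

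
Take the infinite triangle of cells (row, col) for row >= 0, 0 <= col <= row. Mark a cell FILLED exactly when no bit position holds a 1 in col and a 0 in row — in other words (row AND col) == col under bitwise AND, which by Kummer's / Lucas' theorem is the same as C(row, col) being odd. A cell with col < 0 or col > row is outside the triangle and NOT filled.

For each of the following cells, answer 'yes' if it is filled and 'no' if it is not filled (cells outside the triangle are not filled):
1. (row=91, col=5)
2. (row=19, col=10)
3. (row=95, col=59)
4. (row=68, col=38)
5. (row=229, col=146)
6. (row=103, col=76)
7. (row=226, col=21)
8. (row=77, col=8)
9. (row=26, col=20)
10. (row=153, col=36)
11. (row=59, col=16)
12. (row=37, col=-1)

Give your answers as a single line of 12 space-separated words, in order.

Answer: no no no no no no no yes no no yes no

Derivation:
(91,5): row=0b1011011, col=0b101, row AND col = 0b1 = 1; 1 != 5 -> empty
(19,10): row=0b10011, col=0b1010, row AND col = 0b10 = 2; 2 != 10 -> empty
(95,59): row=0b1011111, col=0b111011, row AND col = 0b11011 = 27; 27 != 59 -> empty
(68,38): row=0b1000100, col=0b100110, row AND col = 0b100 = 4; 4 != 38 -> empty
(229,146): row=0b11100101, col=0b10010010, row AND col = 0b10000000 = 128; 128 != 146 -> empty
(103,76): row=0b1100111, col=0b1001100, row AND col = 0b1000100 = 68; 68 != 76 -> empty
(226,21): row=0b11100010, col=0b10101, row AND col = 0b0 = 0; 0 != 21 -> empty
(77,8): row=0b1001101, col=0b1000, row AND col = 0b1000 = 8; 8 == 8 -> filled
(26,20): row=0b11010, col=0b10100, row AND col = 0b10000 = 16; 16 != 20 -> empty
(153,36): row=0b10011001, col=0b100100, row AND col = 0b0 = 0; 0 != 36 -> empty
(59,16): row=0b111011, col=0b10000, row AND col = 0b10000 = 16; 16 == 16 -> filled
(37,-1): col outside [0, 37] -> not filled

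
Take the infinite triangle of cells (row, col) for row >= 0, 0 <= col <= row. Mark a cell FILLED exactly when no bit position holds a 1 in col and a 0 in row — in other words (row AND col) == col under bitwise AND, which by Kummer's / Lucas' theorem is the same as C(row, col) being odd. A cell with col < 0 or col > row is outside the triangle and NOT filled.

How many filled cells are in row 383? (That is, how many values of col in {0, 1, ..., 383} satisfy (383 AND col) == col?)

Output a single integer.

Answer: 256

Derivation:
383 in binary = 101111111
popcount(383) = number of 1-bits in 101111111 = 8
A col c satisfies (383 AND c) == c iff every set bit of c is also set in 383; each of the 8 set bits of 383 can independently be on or off in c.
count = 2^8 = 256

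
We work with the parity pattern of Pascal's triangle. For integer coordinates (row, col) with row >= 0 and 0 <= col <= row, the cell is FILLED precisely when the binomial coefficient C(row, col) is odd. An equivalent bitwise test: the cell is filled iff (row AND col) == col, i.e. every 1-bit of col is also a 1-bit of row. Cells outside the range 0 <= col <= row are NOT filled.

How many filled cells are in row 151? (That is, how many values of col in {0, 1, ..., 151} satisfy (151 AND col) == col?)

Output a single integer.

Answer: 32

Derivation:
151 in binary = 10010111
popcount(151) = number of 1-bits in 10010111 = 5
A col c satisfies (151 AND c) == c iff every set bit of c is also set in 151; each of the 5 set bits of 151 can independently be on or off in c.
count = 2^5 = 32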